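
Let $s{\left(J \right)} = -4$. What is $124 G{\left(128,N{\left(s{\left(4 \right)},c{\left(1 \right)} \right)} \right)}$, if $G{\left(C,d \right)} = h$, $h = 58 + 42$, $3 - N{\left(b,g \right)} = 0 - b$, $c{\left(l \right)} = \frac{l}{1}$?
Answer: $12400$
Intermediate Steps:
$c{\left(l \right)} = l$ ($c{\left(l \right)} = l 1 = l$)
$N{\left(b,g \right)} = 3 + b$ ($N{\left(b,g \right)} = 3 - \left(0 - b\right) = 3 - - b = 3 + b$)
$h = 100$
$G{\left(C,d \right)} = 100$
$124 G{\left(128,N{\left(s{\left(4 \right)},c{\left(1 \right)} \right)} \right)} = 124 \cdot 100 = 12400$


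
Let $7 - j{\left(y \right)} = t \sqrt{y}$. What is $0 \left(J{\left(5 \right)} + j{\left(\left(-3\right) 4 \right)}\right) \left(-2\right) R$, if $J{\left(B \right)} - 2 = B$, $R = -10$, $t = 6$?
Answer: $0$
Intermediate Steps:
$J{\left(B \right)} = 2 + B$
$j{\left(y \right)} = 7 - 6 \sqrt{y}$
$0 \left(J{\left(5 \right)} + j{\left(\left(-3\right) 4 \right)}\right) \left(-2\right) R = 0 \left(\left(2 + 5\right) + \left(7 - 6 \sqrt{\left(-3\right) 4}\right)\right) \left(-2\right) \left(-10\right) = 0 \left(7 + \left(7 - 6 \sqrt{-12}\right)\right) \left(-2\right) \left(-10\right) = 0 \left(7 + \left(7 - 6 \cdot 2 i \sqrt{3}\right)\right) \left(-2\right) \left(-10\right) = 0 \left(7 + \left(7 - 12 i \sqrt{3}\right)\right) \left(-2\right) \left(-10\right) = 0 \left(14 - 12 i \sqrt{3}\right) \left(-2\right) \left(-10\right) = 0 \left(-28 + 24 i \sqrt{3}\right) \left(-10\right) = 0 \left(-10\right) = 0$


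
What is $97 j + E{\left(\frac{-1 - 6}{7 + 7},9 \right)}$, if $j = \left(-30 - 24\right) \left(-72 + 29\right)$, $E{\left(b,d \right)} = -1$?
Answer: $225233$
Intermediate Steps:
$j = 2322$ ($j = \left(-54\right) \left(-43\right) = 2322$)
$97 j + E{\left(\frac{-1 - 6}{7 + 7},9 \right)} = 97 \cdot 2322 - 1 = 225234 - 1 = 225233$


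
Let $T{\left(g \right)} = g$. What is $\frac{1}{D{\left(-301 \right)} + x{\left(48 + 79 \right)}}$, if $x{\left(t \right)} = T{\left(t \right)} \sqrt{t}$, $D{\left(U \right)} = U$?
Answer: $\frac{301}{1957782} + \frac{127 \sqrt{127}}{1957782} \approx 0.00088479$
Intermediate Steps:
$x{\left(t \right)} = t^{\frac{3}{2}}$ ($x{\left(t \right)} = t \sqrt{t} = t^{\frac{3}{2}}$)
$\frac{1}{D{\left(-301 \right)} + x{\left(48 + 79 \right)}} = \frac{1}{-301 + \left(48 + 79\right)^{\frac{3}{2}}} = \frac{1}{-301 + 127^{\frac{3}{2}}} = \frac{1}{-301 + 127 \sqrt{127}}$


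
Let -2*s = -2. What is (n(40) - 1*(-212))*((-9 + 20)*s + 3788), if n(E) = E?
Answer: 957348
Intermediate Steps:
s = 1 (s = -½*(-2) = 1)
(n(40) - 1*(-212))*((-9 + 20)*s + 3788) = (40 - 1*(-212))*((-9 + 20)*1 + 3788) = (40 + 212)*(11*1 + 3788) = 252*(11 + 3788) = 252*3799 = 957348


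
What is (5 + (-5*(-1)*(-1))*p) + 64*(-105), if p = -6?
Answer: -6685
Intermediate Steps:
(5 + (-5*(-1)*(-1))*p) + 64*(-105) = (5 + (-5*(-1)*(-1))*(-6)) + 64*(-105) = (5 + (5*(-1))*(-6)) - 6720 = (5 - 5*(-6)) - 6720 = (5 + 30) - 6720 = 35 - 6720 = -6685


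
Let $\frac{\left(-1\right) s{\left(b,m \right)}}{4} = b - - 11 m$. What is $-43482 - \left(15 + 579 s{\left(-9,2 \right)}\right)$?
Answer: $-13389$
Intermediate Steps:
$s{\left(b,m \right)} = - 44 m - 4 b$ ($s{\left(b,m \right)} = - 4 \left(b - - 11 m\right) = - 4 \left(b + 11 m\right) = - 44 m - 4 b$)
$-43482 - \left(15 + 579 s{\left(-9,2 \right)}\right) = -43482 - \left(15 + 579 \left(\left(-44\right) 2 - -36\right)\right) = -43482 - \left(15 + 579 \left(-88 + 36\right)\right) = -43482 - -30093 = -43482 + \left(-15 + 30108\right) = -43482 + 30093 = -13389$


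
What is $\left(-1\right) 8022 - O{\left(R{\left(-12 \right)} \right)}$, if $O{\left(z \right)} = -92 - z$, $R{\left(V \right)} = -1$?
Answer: $-7931$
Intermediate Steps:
$\left(-1\right) 8022 - O{\left(R{\left(-12 \right)} \right)} = \left(-1\right) 8022 - \left(-92 - -1\right) = -8022 - \left(-92 + 1\right) = -8022 - -91 = -8022 + 91 = -7931$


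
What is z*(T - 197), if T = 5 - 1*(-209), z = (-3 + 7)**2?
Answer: 272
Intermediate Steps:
z = 16 (z = 4**2 = 16)
T = 214 (T = 5 + 209 = 214)
z*(T - 197) = 16*(214 - 197) = 16*17 = 272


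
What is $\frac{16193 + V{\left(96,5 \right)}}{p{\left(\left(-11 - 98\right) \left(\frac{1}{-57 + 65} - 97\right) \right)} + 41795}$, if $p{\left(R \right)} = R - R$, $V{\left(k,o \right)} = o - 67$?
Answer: $\frac{16131}{41795} \approx 0.38596$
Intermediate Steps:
$V{\left(k,o \right)} = -67 + o$
$p{\left(R \right)} = 0$
$\frac{16193 + V{\left(96,5 \right)}}{p{\left(\left(-11 - 98\right) \left(\frac{1}{-57 + 65} - 97\right) \right)} + 41795} = \frac{16193 + \left(-67 + 5\right)}{0 + 41795} = \frac{16193 - 62}{41795} = 16131 \cdot \frac{1}{41795} = \frac{16131}{41795}$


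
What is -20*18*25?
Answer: -9000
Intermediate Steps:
-20*18*25 = -360*25 = -9000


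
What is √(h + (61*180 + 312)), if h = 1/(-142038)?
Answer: √25312640825290/47346 ≈ 106.26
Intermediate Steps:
h = -1/142038 ≈ -7.0404e-6
√(h + (61*180 + 312)) = √(-1/142038 + (61*180 + 312)) = √(-1/142038 + (10980 + 312)) = √(-1/142038 + 11292) = √(1603893095/142038) = √25312640825290/47346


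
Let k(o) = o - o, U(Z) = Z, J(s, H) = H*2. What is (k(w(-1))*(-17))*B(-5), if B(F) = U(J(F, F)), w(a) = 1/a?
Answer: 0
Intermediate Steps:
J(s, H) = 2*H
w(a) = 1/a
B(F) = 2*F
k(o) = 0
(k(w(-1))*(-17))*B(-5) = (0*(-17))*(2*(-5)) = 0*(-10) = 0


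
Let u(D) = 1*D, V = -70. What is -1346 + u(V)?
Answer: -1416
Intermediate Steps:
u(D) = D
-1346 + u(V) = -1346 - 70 = -1416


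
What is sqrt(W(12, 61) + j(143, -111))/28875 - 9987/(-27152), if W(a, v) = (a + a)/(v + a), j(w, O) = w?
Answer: 9987/27152 + sqrt(763799)/2107875 ≈ 0.36823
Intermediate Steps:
W(a, v) = 2*a/(a + v) (W(a, v) = (2*a)/(a + v) = 2*a/(a + v))
sqrt(W(12, 61) + j(143, -111))/28875 - 9987/(-27152) = sqrt(2*12/(12 + 61) + 143)/28875 - 9987/(-27152) = sqrt(2*12/73 + 143)*(1/28875) - 9987*(-1/27152) = sqrt(2*12*(1/73) + 143)*(1/28875) + 9987/27152 = sqrt(24/73 + 143)*(1/28875) + 9987/27152 = sqrt(10463/73)*(1/28875) + 9987/27152 = (sqrt(763799)/73)*(1/28875) + 9987/27152 = sqrt(763799)/2107875 + 9987/27152 = 9987/27152 + sqrt(763799)/2107875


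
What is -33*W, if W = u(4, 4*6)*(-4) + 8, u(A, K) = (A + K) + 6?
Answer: 4224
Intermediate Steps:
u(A, K) = 6 + A + K
W = -128 (W = (6 + 4 + 4*6)*(-4) + 8 = (6 + 4 + 24)*(-4) + 8 = 34*(-4) + 8 = -136 + 8 = -128)
-33*W = -33*(-128) = 4224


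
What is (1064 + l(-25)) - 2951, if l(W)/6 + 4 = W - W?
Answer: -1911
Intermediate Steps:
l(W) = -24 (l(W) = -24 + 6*(W - W) = -24 + 6*0 = -24 + 0 = -24)
(1064 + l(-25)) - 2951 = (1064 - 24) - 2951 = 1040 - 2951 = -1911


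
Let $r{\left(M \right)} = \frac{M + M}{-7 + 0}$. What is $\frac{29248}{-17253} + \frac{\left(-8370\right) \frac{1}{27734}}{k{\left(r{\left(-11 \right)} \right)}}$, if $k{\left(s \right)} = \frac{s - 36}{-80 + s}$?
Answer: $- \frac{13212951077}{5502689073} \approx -2.4012$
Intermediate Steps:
$r{\left(M \right)} = - \frac{2 M}{7}$ ($r{\left(M \right)} = \frac{2 M}{-7} = 2 M \left(- \frac{1}{7}\right) = - \frac{2 M}{7}$)
$k{\left(s \right)} = \frac{-36 + s}{-80 + s}$
$\frac{29248}{-17253} + \frac{\left(-8370\right) \frac{1}{27734}}{k{\left(r{\left(-11 \right)} \right)}} = \frac{29248}{-17253} + \frac{\left(-8370\right) \frac{1}{27734}}{\frac{1}{-80 - - \frac{22}{7}} \left(-36 - - \frac{22}{7}\right)} = 29248 \left(- \frac{1}{17253}\right) + \frac{\left(-8370\right) \frac{1}{27734}}{\frac{1}{-80 + \frac{22}{7}} \left(-36 + \frac{22}{7}\right)} = - \frac{29248}{17253} - \frac{4185}{13867 \frac{1}{- \frac{538}{7}} \left(- \frac{230}{7}\right)} = - \frac{29248}{17253} - \frac{4185}{13867 \left(\left(- \frac{7}{538}\right) \left(- \frac{230}{7}\right)\right)} = - \frac{29248}{17253} - \frac{4185}{13867 \cdot \frac{115}{269}} = - \frac{29248}{17253} - \frac{225153}{318941} = - \frac{13212951077}{5502689073}$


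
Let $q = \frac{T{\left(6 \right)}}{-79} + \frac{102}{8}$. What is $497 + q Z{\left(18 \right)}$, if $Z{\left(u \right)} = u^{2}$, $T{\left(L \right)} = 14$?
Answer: $\frac{361076}{79} \approx 4570.6$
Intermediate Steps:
$q = \frac{3973}{316}$ ($q = \frac{14}{-79} + \frac{102}{8} = 14 \left(- \frac{1}{79}\right) + 102 \cdot \frac{1}{8} = - \frac{14}{79} + \frac{51}{4} = \frac{3973}{316} \approx 12.573$)
$497 + q Z{\left(18 \right)} = 497 + \frac{3973 \cdot 18^{2}}{316} = 497 + \frac{3973}{316} \cdot 324 = 497 + \frac{321813}{79} = \frac{361076}{79}$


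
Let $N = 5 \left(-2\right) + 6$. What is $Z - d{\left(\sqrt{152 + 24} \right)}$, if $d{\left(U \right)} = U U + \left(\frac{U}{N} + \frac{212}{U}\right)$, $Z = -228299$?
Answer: $-228475 - \frac{42 \sqrt{11}}{11} \approx -2.2849 \cdot 10^{5}$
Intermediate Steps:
$N = -4$ ($N = -10 + 6 = -4$)
$d{\left(U \right)} = U^{2} + \frac{212}{U} - \frac{U}{4}$ ($d{\left(U \right)} = U U + \left(\frac{U}{-4} + \frac{212}{U}\right) = U^{2} + \left(U \left(- \frac{1}{4}\right) + \frac{212}{U}\right) = U^{2} - \left(- \frac{212}{U} + \frac{U}{4}\right) = U^{2} + \frac{212}{U} - \frac{U}{4}$)
$Z - d{\left(\sqrt{152 + 24} \right)} = -228299 - \left(\left(\sqrt{152 + 24}\right)^{2} + \frac{212}{\sqrt{152 + 24}} - \frac{\sqrt{152 + 24}}{4}\right) = -228299 - \left(\left(\sqrt{176}\right)^{2} + \frac{212}{\sqrt{176}} - \frac{\sqrt{176}}{4}\right) = -228299 - \left(\left(4 \sqrt{11}\right)^{2} + \frac{212}{4 \sqrt{11}} - \frac{4 \sqrt{11}}{4}\right) = -228299 - \left(176 + 212 \frac{\sqrt{11}}{44} - \sqrt{11}\right) = -228299 - \left(176 + \frac{53 \sqrt{11}}{11} - \sqrt{11}\right) = -228299 - \left(176 + \frac{42 \sqrt{11}}{11}\right) = -228475 - \frac{42 \sqrt{11}}{11}$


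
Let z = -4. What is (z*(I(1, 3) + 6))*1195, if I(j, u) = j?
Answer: -33460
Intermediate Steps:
(z*(I(1, 3) + 6))*1195 = -4*(1 + 6)*1195 = -4*7*1195 = -28*1195 = -33460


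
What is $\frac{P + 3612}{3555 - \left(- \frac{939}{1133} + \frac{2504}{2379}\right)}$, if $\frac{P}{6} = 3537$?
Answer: $\frac{33468868719}{4790784367} \approx 6.9861$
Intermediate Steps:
$P = 21222$ ($P = 6 \cdot 3537 = 21222$)
$\frac{P + 3612}{3555 - \left(- \frac{939}{1133} + \frac{2504}{2379}\right)} = \frac{21222 + 3612}{3555 - \left(- \frac{939}{1133} + \frac{2504}{2379}\right)} = \frac{24834}{3555 - \frac{603151}{2695407}} = \frac{24834}{\frac{9581568734}{2695407}} = 24834 \cdot \frac{2695407}{9581568734} = \frac{33468868719}{4790784367}$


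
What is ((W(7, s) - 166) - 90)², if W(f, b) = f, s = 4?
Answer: 62001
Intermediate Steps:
((W(7, s) - 166) - 90)² = ((7 - 166) - 90)² = (-159 - 90)² = (-249)² = 62001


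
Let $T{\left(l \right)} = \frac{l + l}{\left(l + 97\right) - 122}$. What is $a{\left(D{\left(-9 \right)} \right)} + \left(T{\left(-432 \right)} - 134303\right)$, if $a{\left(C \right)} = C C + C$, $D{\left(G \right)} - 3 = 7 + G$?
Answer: $- \frac{61374693}{457} \approx -1.343 \cdot 10^{5}$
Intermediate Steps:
$T{\left(l \right)} = \frac{2 l}{-25 + l}$ ($T{\left(l \right)} = \frac{2 l}{\left(97 + l\right) - 122} = \frac{2 l}{-25 + l}$)
$D{\left(G \right)} = 10 + G$ ($D{\left(G \right)} = 3 + \left(7 + G\right) = 10 + G$)
$a{\left(C \right)} = C + C^{2}$ ($a{\left(C \right)} = C^{2} + C = C + C^{2}$)
$a{\left(D{\left(-9 \right)} \right)} + \left(T{\left(-432 \right)} - 134303\right) = \left(10 - 9\right) \left(1 + \left(10 - 9\right)\right) - \left(134303 + \frac{864}{-25 - 432}\right) = 1 \left(1 + 1\right) - \left(134303 + \frac{864}{-457}\right) = 1 \cdot 2 - \left(134303 + 864 \left(- \frac{1}{457}\right)\right) = 2 + \left(\frac{864}{457} - 134303\right) = 2 - \frac{61375607}{457} = - \frac{61374693}{457}$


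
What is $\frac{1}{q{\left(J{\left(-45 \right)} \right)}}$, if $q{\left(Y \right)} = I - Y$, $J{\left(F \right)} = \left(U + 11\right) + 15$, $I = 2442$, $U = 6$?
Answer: $\frac{1}{2410} \approx 0.00041494$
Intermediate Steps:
$J{\left(F \right)} = 32$ ($J{\left(F \right)} = \left(6 + 11\right) + 15 = 17 + 15 = 32$)
$q{\left(Y \right)} = 2442 - Y$
$\frac{1}{q{\left(J{\left(-45 \right)} \right)}} = \frac{1}{2442 - 32} = \frac{1}{2410}$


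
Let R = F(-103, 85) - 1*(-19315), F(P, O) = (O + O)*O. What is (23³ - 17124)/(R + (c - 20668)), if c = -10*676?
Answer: -4957/6337 ≈ -0.78223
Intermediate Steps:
c = -6760
F(P, O) = 2*O² (F(P, O) = (2*O)*O = 2*O²)
R = 33765 (R = 2*85² - 1*(-19315) = 2*7225 + 19315 = 14450 + 19315 = 33765)
(23³ - 17124)/(R + (c - 20668)) = (23³ - 17124)/(33765 + (-6760 - 20668)) = (12167 - 17124)/(33765 - 27428) = -4957/6337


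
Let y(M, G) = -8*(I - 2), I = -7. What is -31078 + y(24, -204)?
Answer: -31006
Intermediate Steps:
y(M, G) = 72 (y(M, G) = -8*(-7 - 2) = -8*(-9) = 72)
-31078 + y(24, -204) = -31078 + 72 = -31006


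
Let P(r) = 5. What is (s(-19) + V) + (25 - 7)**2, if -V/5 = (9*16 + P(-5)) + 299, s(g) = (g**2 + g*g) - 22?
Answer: -1216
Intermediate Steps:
s(g) = -22 + 2*g**2 (s(g) = (g**2 + g**2) - 22 = 2*g**2 - 22 = -22 + 2*g**2)
V = -2240 (V = -5*((9*16 + 5) + 299) = -5*((144 + 5) + 299) = -5*(149 + 299) = -5*448 = -2240)
(s(-19) + V) + (25 - 7)**2 = ((-22 + 2*(-19)**2) - 2240) + (25 - 7)**2 = ((-22 + 2*361) - 2240) + 18**2 = ((-22 + 722) - 2240) + 324 = (700 - 2240) + 324 = -1540 + 324 = -1216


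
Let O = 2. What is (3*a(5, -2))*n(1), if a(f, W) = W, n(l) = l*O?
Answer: -12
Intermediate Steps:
n(l) = 2*l (n(l) = l*2 = 2*l)
(3*a(5, -2))*n(1) = (3*(-2))*(2*1) = -6*2 = -12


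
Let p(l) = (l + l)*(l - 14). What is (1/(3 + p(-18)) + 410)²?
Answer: 224250549601/1334025 ≈ 1.6810e+5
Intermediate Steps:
p(l) = 2*l*(-14 + l) (p(l) = (2*l)*(-14 + l) = 2*l*(-14 + l))
(1/(3 + p(-18)) + 410)² = (1/(3 + 2*(-18)*(-14 - 18)) + 410)² = (1/(3 + 2*(-18)*(-32)) + 410)² = (1/(3 + 1152) + 410)² = (1/1155 + 410)² = (473551/1155)² = 224250549601/1334025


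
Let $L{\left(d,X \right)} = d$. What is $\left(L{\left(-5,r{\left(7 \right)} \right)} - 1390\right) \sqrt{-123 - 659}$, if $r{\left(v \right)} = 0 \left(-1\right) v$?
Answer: $- 1395 i \sqrt{782} \approx - 39010.0 i$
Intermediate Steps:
$r{\left(v \right)} = 0$ ($r{\left(v \right)} = 0 v = 0$)
$\left(L{\left(-5,r{\left(7 \right)} \right)} - 1390\right) \sqrt{-123 - 659} = \left(-5 - 1390\right) \sqrt{-123 - 659} = - 1395 \sqrt{-782} = - 1395 i \sqrt{782}$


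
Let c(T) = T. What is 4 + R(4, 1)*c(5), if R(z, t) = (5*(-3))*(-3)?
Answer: 229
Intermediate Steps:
R(z, t) = 45 (R(z, t) = -15*(-3) = 45)
4 + R(4, 1)*c(5) = 4 + 45*5 = 4 + 225 = 229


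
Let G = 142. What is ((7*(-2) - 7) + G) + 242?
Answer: 363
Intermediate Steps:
((7*(-2) - 7) + G) + 242 = ((7*(-2) - 7) + 142) + 242 = ((-14 - 7) + 142) + 242 = (-21 + 142) + 242 = 121 + 242 = 363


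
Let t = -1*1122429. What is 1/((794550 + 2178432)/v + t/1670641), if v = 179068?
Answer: 21368453042/340413893235 ≈ 0.062772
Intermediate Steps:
t = -1122429
1/((794550 + 2178432)/v + t/1670641) = 1/((794550 + 2178432)/179068 - 1122429/1670641) = 1/(2972982*(1/179068) - 1122429*1/1670641) = 1/(1486491/89534 - 160347/238663) = 1/(340413893235/21368453042) = 21368453042/340413893235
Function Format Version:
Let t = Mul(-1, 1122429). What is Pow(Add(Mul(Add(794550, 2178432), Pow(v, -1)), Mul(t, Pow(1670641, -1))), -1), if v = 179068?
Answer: Rational(21368453042, 340413893235) ≈ 0.062772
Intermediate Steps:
t = -1122429
Pow(Add(Mul(Add(794550, 2178432), Pow(v, -1)), Mul(t, Pow(1670641, -1))), -1) = Pow(Add(Mul(Add(794550, 2178432), Pow(179068, -1)), Mul(-1122429, Pow(1670641, -1))), -1) = Pow(Add(Mul(2972982, Rational(1, 179068)), Mul(-1122429, Rational(1, 1670641))), -1) = Pow(Add(Rational(1486491, 89534), Rational(-160347, 238663)), -1) = Pow(Rational(340413893235, 21368453042), -1) = Rational(21368453042, 340413893235)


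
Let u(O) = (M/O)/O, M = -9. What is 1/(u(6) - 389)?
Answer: -4/1557 ≈ -0.0025690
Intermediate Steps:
u(O) = -9/O² (u(O) = (-9/O)/O = -9/O²)
1/(u(6) - 389) = 1/(-9/6² - 389) = 1/(-9*1/36 - 389) = 1/(-¼ - 389) = 1/(-1557/4) = -4/1557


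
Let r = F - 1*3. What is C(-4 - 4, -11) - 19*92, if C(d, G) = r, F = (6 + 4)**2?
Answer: -1651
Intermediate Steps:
F = 100 (F = 10**2 = 100)
r = 97 (r = 100 - 1*3 = 100 - 3 = 97)
C(d, G) = 97
C(-4 - 4, -11) - 19*92 = 97 - 19*92 = 97 - 1748 = -1651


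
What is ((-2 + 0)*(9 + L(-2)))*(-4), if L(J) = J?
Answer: 56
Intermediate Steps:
((-2 + 0)*(9 + L(-2)))*(-4) = ((-2 + 0)*(9 - 2))*(-4) = -2*7*(-4) = -14*(-4) = 56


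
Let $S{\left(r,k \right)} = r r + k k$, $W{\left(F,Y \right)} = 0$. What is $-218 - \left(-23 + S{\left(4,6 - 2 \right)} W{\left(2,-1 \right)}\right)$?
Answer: $-195$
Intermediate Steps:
$S{\left(r,k \right)} = k^{2} + r^{2}$ ($S{\left(r,k \right)} = r^{2} + k^{2} = k^{2} + r^{2}$)
$-218 - \left(-23 + S{\left(4,6 - 2 \right)} W{\left(2,-1 \right)}\right) = -218 - \left(-23 + \left(\left(6 - 2\right)^{2} + 4^{2}\right) 0\right) = -218 - \left(-23 + \left(\left(6 - 2\right)^{2} + 16\right) 0\right) = -218 - \left(-23 + \left(4^{2} + 16\right) 0\right) = -218 - \left(-23 + \left(16 + 16\right) 0\right) = -218 - \left(-23 + 32 \cdot 0\right) = -218 - \left(-23 + 0\right) = -218 - -23 = -218 + 23 = -195$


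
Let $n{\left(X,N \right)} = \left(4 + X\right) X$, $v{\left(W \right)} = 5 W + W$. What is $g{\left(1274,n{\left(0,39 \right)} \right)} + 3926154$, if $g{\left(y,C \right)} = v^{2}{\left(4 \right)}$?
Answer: $3926730$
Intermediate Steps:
$v{\left(W \right)} = 6 W$
$n{\left(X,N \right)} = X \left(4 + X\right)$
$g{\left(y,C \right)} = 576$ ($g{\left(y,C \right)} = \left(6 \cdot 4\right)^{2} = 24^{2} = 576$)
$g{\left(1274,n{\left(0,39 \right)} \right)} + 3926154 = 576 + 3926154 = 3926730$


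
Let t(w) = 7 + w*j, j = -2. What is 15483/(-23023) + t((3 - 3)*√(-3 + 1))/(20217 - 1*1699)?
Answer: 0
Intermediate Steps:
t(w) = 7 - 2*w (t(w) = 7 + w*(-2) = 7 - 2*w)
15483/(-23023) + t((3 - 3)*√(-3 + 1))/(20217 - 1*1699) = 15483/(-23023) + (7 - 2*(3 - 3)*√(-3 + 1))/(20217 - 1*1699) = 15483*(-1/23023) + (7 - 0*√(-2))/(20217 - 1699) = -1191/1771 + (7 - 0*I*√2)/18518 = -1191/1771 + (7 - 2*0)*(1/18518) = -1191/1771 + (7 + 0)*(1/18518) = -1191/1771 + 7*(1/18518) = -1191/1771 + 7/18518 = -22042541/32795378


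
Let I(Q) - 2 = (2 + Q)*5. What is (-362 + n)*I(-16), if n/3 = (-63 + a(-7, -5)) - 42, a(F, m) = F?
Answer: 47464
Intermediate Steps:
I(Q) = 12 + 5*Q (I(Q) = 2 + (2 + Q)*5 = 2 + (10 + 5*Q) = 12 + 5*Q)
n = -336 (n = 3*((-63 - 7) - 42) = 3*(-70 - 42) = 3*(-112) = -336)
(-362 + n)*I(-16) = (-362 - 336)*(12 + 5*(-16)) = -698*(12 - 80) = -698*(-68) = 47464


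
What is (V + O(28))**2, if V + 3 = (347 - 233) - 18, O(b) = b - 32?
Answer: 7921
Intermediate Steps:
O(b) = -32 + b
V = 93 (V = -3 + ((347 - 233) - 18) = -3 + (114 - 18) = -3 + 96 = 93)
(V + O(28))**2 = (93 + (-32 + 28))**2 = (93 - 4)**2 = 89**2 = 7921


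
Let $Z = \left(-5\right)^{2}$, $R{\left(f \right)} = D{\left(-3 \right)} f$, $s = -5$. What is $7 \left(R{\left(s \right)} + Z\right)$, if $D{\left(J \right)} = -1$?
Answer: $210$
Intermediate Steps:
$R{\left(f \right)} = - f$
$Z = 25$
$7 \left(R{\left(s \right)} + Z\right) = 7 \left(\left(-1\right) \left(-5\right) + 25\right) = 7 \left(5 + 25\right) = 7 \cdot 30 = 210$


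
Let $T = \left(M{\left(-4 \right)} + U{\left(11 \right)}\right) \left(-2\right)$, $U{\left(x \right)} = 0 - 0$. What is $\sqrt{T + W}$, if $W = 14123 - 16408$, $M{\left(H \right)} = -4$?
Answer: $3 i \sqrt{253} \approx 47.718 i$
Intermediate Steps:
$U{\left(x \right)} = 0$ ($U{\left(x \right)} = 0 + 0 = 0$)
$T = 8$ ($T = \left(-4 + 0\right) \left(-2\right) = \left(-4\right) \left(-2\right) = 8$)
$W = -2285$ ($W = 14123 - 16408 = -2285$)
$\sqrt{T + W} = \sqrt{8 - 2285} = \sqrt{-2277} = 3 i \sqrt{253}$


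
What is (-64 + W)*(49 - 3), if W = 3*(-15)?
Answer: -5014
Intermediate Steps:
W = -45
(-64 + W)*(49 - 3) = (-64 - 45)*(49 - 3) = -109*46 = -5014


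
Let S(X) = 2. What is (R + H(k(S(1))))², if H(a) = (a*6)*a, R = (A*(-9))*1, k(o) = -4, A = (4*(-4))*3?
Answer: 278784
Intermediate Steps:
A = -48 (A = -16*3 = -48)
R = 432 (R = -48*(-9)*1 = 432*1 = 432)
H(a) = 6*a² (H(a) = (6*a)*a = 6*a²)
(R + H(k(S(1))))² = (432 + 6*(-4)²)² = (432 + 6*16)² = (432 + 96)² = 528² = 278784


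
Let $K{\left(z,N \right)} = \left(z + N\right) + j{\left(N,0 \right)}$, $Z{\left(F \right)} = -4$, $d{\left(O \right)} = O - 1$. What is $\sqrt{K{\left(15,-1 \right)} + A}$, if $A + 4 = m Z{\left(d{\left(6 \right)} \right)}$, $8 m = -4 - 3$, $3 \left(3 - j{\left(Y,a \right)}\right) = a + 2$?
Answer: $\frac{\sqrt{570}}{6} \approx 3.9791$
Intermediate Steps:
$d{\left(O \right)} = -1 + O$
$j{\left(Y,a \right)} = \frac{7}{3} - \frac{a}{3}$ ($j{\left(Y,a \right)} = 3 - \frac{a + 2}{3} = 3 - \frac{2 + a}{3} = 3 - \left(\frac{2}{3} + \frac{a}{3}\right) = \frac{7}{3} - \frac{a}{3}$)
$K{\left(z,N \right)} = \frac{7}{3} + N + z$ ($K{\left(z,N \right)} = \left(z + N\right) + \left(\frac{7}{3} - 0\right) = \left(N + z\right) + \left(\frac{7}{3} + 0\right) = \left(N + z\right) + \frac{7}{3} = \frac{7}{3} + N + z$)
$m = - \frac{7}{8}$ ($m = \frac{-4 - 3}{8} = \frac{1}{8} \left(-7\right) = - \frac{7}{8} \approx -0.875$)
$A = - \frac{1}{2}$ ($A = -4 - - \frac{7}{2} = -4 + \frac{7}{2} = - \frac{1}{2} \approx -0.5$)
$\sqrt{K{\left(15,-1 \right)} + A} = \sqrt{\left(\frac{7}{3} - 1 + 15\right) - \frac{1}{2}} = \sqrt{\frac{49}{3} - \frac{1}{2}} = \sqrt{\frac{95}{6}} = \frac{\sqrt{570}}{6}$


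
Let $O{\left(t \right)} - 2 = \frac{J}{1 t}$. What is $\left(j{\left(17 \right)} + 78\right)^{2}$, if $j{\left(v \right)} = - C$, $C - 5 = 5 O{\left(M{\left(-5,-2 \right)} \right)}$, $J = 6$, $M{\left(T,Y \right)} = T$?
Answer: $4761$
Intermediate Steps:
$O{\left(t \right)} = 2 + \frac{6}{t}$ ($O{\left(t \right)} = 2 + \frac{6}{1 t} = 2 + \frac{6}{t}$)
$C = 9$ ($C = 5 + 5 \left(2 + \frac{6}{-5}\right) = 5 + 5 \left(2 + 6 \left(- \frac{1}{5}\right)\right) = 5 + 5 \left(2 - \frac{6}{5}\right) = 5 + 5 \cdot \frac{4}{5} = 5 + 4 = 9$)
$j{\left(v \right)} = -9$ ($j{\left(v \right)} = \left(-1\right) 9 = -9$)
$\left(j{\left(17 \right)} + 78\right)^{2} = \left(-9 + 78\right)^{2} = 69^{2} = 4761$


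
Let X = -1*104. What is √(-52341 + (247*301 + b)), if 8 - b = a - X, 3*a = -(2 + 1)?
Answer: √21911 ≈ 148.02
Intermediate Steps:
X = -104
a = -1 (a = (-(2 + 1))/3 = (-1*3)/3 = (⅓)*(-3) = -1)
b = -95 (b = 8 - (-1 - 1*(-104)) = 8 - (-1 + 104) = 8 - 1*103 = 8 - 103 = -95)
√(-52341 + (247*301 + b)) = √(-52341 + (247*301 - 95)) = √(-52341 + (74347 - 95)) = √(-52341 + 74252) = √21911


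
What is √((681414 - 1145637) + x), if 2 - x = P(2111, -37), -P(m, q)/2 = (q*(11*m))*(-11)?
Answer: √18437673 ≈ 4293.9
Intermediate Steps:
P(m, q) = 242*m*q (P(m, q) = -2*q*(11*m)*(-11) = -2*11*m*q*(-11) = -(-242)*m*q = 242*m*q)
x = 18901896 (x = 2 - 242*2111*(-37) = 2 - 1*(-18901894) = 2 + 18901894 = 18901896)
√((681414 - 1145637) + x) = √((681414 - 1145637) + 18901896) = √(-464223 + 18901896) = √18437673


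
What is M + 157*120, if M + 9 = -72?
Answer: 18759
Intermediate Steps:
M = -81 (M = -9 - 72 = -81)
M + 157*120 = -81 + 157*120 = -81 + 18840 = 18759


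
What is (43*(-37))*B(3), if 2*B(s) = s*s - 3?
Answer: -4773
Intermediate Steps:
B(s) = -3/2 + s²/2 (B(s) = (s*s - 3)/2 = (s² - 3)/2 = (-3 + s²)/2 = -3/2 + s²/2)
(43*(-37))*B(3) = (43*(-37))*(-3/2 + (½)*3²) = -1591*(-3/2 + (½)*9) = -1591*(-3/2 + 9/2) = -1591*3 = -4773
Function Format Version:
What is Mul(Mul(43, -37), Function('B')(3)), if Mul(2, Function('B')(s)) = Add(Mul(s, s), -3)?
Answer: -4773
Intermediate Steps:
Function('B')(s) = Add(Rational(-3, 2), Mul(Rational(1, 2), Pow(s, 2))) (Function('B')(s) = Mul(Rational(1, 2), Add(Mul(s, s), -3)) = Mul(Rational(1, 2), Add(Pow(s, 2), -3)) = Mul(Rational(1, 2), Add(-3, Pow(s, 2))) = Add(Rational(-3, 2), Mul(Rational(1, 2), Pow(s, 2))))
Mul(Mul(43, -37), Function('B')(3)) = Mul(Mul(43, -37), Add(Rational(-3, 2), Mul(Rational(1, 2), Pow(3, 2)))) = Mul(-1591, Add(Rational(-3, 2), Mul(Rational(1, 2), 9))) = Mul(-1591, Add(Rational(-3, 2), Rational(9, 2))) = Mul(-1591, 3) = -4773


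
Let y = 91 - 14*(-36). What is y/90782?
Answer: 595/90782 ≈ 0.0065542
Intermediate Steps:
y = 595 (y = 91 + 504 = 595)
y/90782 = 595/90782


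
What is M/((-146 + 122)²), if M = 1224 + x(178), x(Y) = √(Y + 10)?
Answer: 17/8 + √47/288 ≈ 2.1488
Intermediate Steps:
x(Y) = √(10 + Y)
M = 1224 + 2*√47 (M = 1224 + √(10 + 178) = 1224 + √188 = 1224 + 2*√47 ≈ 1237.7)
M/((-146 + 122)²) = (1224 + 2*√47)/((-146 + 122)²) = (1224 + 2*√47)/((-24)²) = (1224 + 2*√47)/576 = (1224 + 2*√47)*(1/576) = 17/8 + √47/288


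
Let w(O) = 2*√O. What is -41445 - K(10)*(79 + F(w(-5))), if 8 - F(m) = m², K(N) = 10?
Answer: -42515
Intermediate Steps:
F(m) = 8 - m²
-41445 - K(10)*(79 + F(w(-5))) = -41445 - 10*(79 + (8 - (2*√(-5))²)) = -41445 - 10*(79 + (8 - (2*(I*√5))²)) = -41445 - 10*(79 + (8 - (2*I*√5)²)) = -41445 - 10*(79 + (8 - 1*(-20))) = -41445 - 10*(79 + (8 + 20)) = -41445 - 10*(79 + 28) = -41445 - 10*107 = -41445 - 1*1070 = -41445 - 1070 = -42515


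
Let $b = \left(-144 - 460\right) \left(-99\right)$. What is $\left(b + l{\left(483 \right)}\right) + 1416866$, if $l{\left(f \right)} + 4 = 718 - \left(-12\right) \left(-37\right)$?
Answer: $1476932$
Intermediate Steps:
$l{\left(f \right)} = 270$ ($l{\left(f \right)} = -4 + \left(718 - \left(-12\right) \left(-37\right)\right) = -4 + \left(718 - 444\right) = -4 + 274 = 270$)
$b = 59796$ ($b = \left(-604\right) \left(-99\right) = 59796$)
$\left(b + l{\left(483 \right)}\right) + 1416866 = \left(59796 + 270\right) + 1416866 = 60066 + 1416866 = 1476932$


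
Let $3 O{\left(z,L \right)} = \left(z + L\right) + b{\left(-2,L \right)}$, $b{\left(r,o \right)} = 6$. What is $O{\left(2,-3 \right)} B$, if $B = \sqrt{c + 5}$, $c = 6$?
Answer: $\frac{5 \sqrt{11}}{3} \approx 5.5277$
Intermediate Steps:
$O{\left(z,L \right)} = 2 + \frac{L}{3} + \frac{z}{3}$ ($O{\left(z,L \right)} = \frac{\left(z + L\right) + 6}{3} = \frac{\left(L + z\right) + 6}{3} = \frac{6 + L + z}{3} = 2 + \frac{L}{3} + \frac{z}{3}$)
$B = \sqrt{11}$ ($B = \sqrt{6 + 5} = \sqrt{11} \approx 3.3166$)
$O{\left(2,-3 \right)} B = \left(2 + \frac{1}{3} \left(-3\right) + \frac{1}{3} \cdot 2\right) \sqrt{11} = \left(2 - 1 + \frac{2}{3}\right) \sqrt{11} = \frac{5 \sqrt{11}}{3}$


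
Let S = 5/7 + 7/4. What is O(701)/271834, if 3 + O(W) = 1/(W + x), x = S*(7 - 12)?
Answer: -57821/5241775022 ≈ -1.1031e-5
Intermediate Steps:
S = 69/28 (S = 5*(⅐) + 7*(¼) = 5/7 + 7/4 = 69/28 ≈ 2.4643)
x = -345/28 (x = 69*(7 - 12)/28 = (69/28)*(-5) = -345/28 ≈ -12.321)
O(W) = -3 + 1/(-345/28 + W) (O(W) = -3 + 1/(W - 345/28) = -3 + 1/(-345/28 + W))
O(701)/271834 = ((1063 - 84*701)/(-345 + 28*701))/271834 = ((1063 - 58884)/(-345 + 19628))*(1/271834) = (-57821/19283)*(1/271834) = ((1/19283)*(-57821))*(1/271834) = -57821/19283*1/271834 = -57821/5241775022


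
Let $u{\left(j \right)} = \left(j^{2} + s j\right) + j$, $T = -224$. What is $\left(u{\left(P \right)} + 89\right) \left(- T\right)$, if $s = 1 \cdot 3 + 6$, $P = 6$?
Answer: $41440$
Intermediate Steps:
$s = 9$ ($s = 3 + 6 = 9$)
$u{\left(j \right)} = j^{2} + 10 j$ ($u{\left(j \right)} = \left(j^{2} + 9 j\right) + j = j^{2} + 10 j$)
$\left(u{\left(P \right)} + 89\right) \left(- T\right) = \left(6 \left(10 + 6\right) + 89\right) \left(\left(-1\right) \left(-224\right)\right) = \left(6 \cdot 16 + 89\right) 224 = \left(96 + 89\right) 224 = 185 \cdot 224 = 41440$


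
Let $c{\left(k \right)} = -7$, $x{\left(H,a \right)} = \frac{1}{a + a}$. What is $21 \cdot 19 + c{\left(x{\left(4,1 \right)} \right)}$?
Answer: $392$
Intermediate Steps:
$x{\left(H,a \right)} = \frac{1}{2 a}$
$21 \cdot 19 + c{\left(x{\left(4,1 \right)} \right)} = 21 \cdot 19 - 7 = 399 - 7 = 392$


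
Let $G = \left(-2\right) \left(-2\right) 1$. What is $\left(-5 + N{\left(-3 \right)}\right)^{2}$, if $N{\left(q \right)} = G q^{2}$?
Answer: $961$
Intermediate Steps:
$G = 4$ ($G = 4 \cdot 1 = 4$)
$N{\left(q \right)} = 4 q^{2}$
$\left(-5 + N{\left(-3 \right)}\right)^{2} = \left(-5 + 4 \left(-3\right)^{2}\right)^{2} = \left(-5 + 4 \cdot 9\right)^{2} = \left(-5 + 36\right)^{2} = 31^{2} = 961$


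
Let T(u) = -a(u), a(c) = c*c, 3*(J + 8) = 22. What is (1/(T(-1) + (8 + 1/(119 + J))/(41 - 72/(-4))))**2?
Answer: 438693025/327682404 ≈ 1.3388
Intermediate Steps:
J = -2/3 (J = -8 + (1/3)*22 = -8 + 22/3 = -2/3 ≈ -0.66667)
a(c) = c**2
T(u) = -u**2
(1/(T(-1) + (8 + 1/(119 + J))/(41 - 72/(-4))))**2 = (1/(-1*(-1)**2 + (8 + 1/(119 - 2/3))/(41 - 72/(-4))))**2 = (1/(-1*1 + (8 + 1/(355/3))/(41 - 72*(-1/4))))**2 = (1/(-1 + (8 + 3/355)/(41 + 18)))**2 = (1/(-1 + (2843/355)/59))**2 = (1/(-1 + (2843/355)*(1/59)))**2 = (1/(-1 + 2843/20945))**2 = (1/(-18102/20945))**2 = (-20945/18102)**2 = 438693025/327682404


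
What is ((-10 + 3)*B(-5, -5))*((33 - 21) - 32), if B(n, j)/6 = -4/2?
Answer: -1680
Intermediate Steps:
B(n, j) = -12 (B(n, j) = 6*(-4/2) = 6*(-4*½) = 6*(-2) = -12)
((-10 + 3)*B(-5, -5))*((33 - 21) - 32) = ((-10 + 3)*(-12))*((33 - 21) - 32) = (-7*(-12))*(12 - 32) = 84*(-20) = -1680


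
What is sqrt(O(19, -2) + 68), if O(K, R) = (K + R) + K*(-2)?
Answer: sqrt(47) ≈ 6.8557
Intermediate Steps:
O(K, R) = R - K (O(K, R) = (K + R) - 2*K = R - K)
sqrt(O(19, -2) + 68) = sqrt((-2 - 1*19) + 68) = sqrt((-2 - 19) + 68) = sqrt(-21 + 68) = sqrt(47)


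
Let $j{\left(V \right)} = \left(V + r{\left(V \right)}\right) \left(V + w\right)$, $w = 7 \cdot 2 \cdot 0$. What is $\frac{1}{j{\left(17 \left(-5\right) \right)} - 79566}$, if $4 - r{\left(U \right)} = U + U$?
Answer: $- \frac{1}{87131} \approx -1.1477 \cdot 10^{-5}$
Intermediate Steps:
$w = 0$ ($w = 14 \cdot 0 = 0$)
$r{\left(U \right)} = 4 - 2 U$ ($r{\left(U \right)} = 4 - \left(U + U\right) = 4 - 2 U$)
$j{\left(V \right)} = V \left(4 - V\right)$ ($j{\left(V \right)} = \left(V - \left(-4 + 2 V\right)\right) \left(V + 0\right) = \left(4 - V\right) V = V \left(4 - V\right)$)
$\frac{1}{j{\left(17 \left(-5\right) \right)} - 79566} = \frac{1}{17 \left(-5\right) \left(4 - 17 \left(-5\right)\right) - 79566} = \frac{1}{- 85 \left(4 - -85\right) - 79566} = \frac{1}{- 85 \left(4 + 85\right) - 79566} = \frac{1}{\left(-85\right) 89 - 79566} = \frac{1}{-7565 - 79566} = \frac{1}{-87131} = - \frac{1}{87131}$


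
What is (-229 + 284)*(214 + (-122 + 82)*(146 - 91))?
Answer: -109230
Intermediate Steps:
(-229 + 284)*(214 + (-122 + 82)*(146 - 91)) = 55*(214 - 40*55) = 55*(214 - 2200) = 55*(-1986) = -109230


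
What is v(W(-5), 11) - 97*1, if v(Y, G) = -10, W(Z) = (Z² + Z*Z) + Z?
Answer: -107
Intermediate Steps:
W(Z) = Z + 2*Z² (W(Z) = (Z² + Z²) + Z = 2*Z² + Z = Z + 2*Z²)
v(W(-5), 11) - 97*1 = -10 - 97*1 = -10 - 97 = -107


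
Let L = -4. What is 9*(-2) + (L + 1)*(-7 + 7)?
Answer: -18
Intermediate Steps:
9*(-2) + (L + 1)*(-7 + 7) = 9*(-2) + (-4 + 1)*(-7 + 7) = -18 - 3*0 = -18 + 0 = -18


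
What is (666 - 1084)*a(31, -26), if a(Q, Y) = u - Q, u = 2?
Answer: 12122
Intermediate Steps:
a(Q, Y) = 2 - Q
(666 - 1084)*a(31, -26) = (666 - 1084)*(2 - 1*31) = -418*(2 - 31) = -418*(-29) = 12122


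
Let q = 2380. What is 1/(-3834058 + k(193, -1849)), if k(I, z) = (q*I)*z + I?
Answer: -1/853153525 ≈ -1.1721e-9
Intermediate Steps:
k(I, z) = I + 2380*I*z (k(I, z) = (2380*I)*z + I = 2380*I*z + I = I + 2380*I*z)
1/(-3834058 + k(193, -1849)) = 1/(-3834058 + 193*(1 + 2380*(-1849))) = 1/(-3834058 + 193*(1 - 4400620)) = 1/(-3834058 + 193*(-4400619)) = 1/(-3834058 - 849319467) = 1/(-853153525) = -1/853153525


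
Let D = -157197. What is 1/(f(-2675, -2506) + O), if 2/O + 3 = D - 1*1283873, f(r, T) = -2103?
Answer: -1441073/3030576521 ≈ -0.00047551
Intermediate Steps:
O = -2/1441073 (O = 2/(-3 + (-157197 - 1*1283873)) = 2/(-3 + (-157197 - 1283873)) = 2/(-3 - 1441070) = 2/(-1441073) = 2*(-1/1441073) = -2/1441073 ≈ -1.3879e-6)
1/(f(-2675, -2506) + O) = 1/(-2103 - 2/1441073) = 1/(-3030576521/1441073) = -1441073/3030576521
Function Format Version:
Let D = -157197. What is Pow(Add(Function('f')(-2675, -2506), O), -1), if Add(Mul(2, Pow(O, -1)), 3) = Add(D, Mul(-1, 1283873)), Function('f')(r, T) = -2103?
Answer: Rational(-1441073, 3030576521) ≈ -0.00047551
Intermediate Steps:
O = Rational(-2, 1441073) (O = Mul(2, Pow(Add(-3, Add(-157197, Mul(-1, 1283873))), -1)) = Mul(2, Pow(Add(-3, Add(-157197, -1283873)), -1)) = Mul(2, Pow(Add(-3, -1441070), -1)) = Mul(2, Pow(-1441073, -1)) = Mul(2, Rational(-1, 1441073)) = Rational(-2, 1441073) ≈ -1.3879e-6)
Pow(Add(Function('f')(-2675, -2506), O), -1) = Pow(Add(-2103, Rational(-2, 1441073)), -1) = Pow(Rational(-3030576521, 1441073), -1) = Rational(-1441073, 3030576521)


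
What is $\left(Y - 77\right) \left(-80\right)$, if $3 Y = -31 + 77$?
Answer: $\frac{14800}{3} \approx 4933.3$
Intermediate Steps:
$Y = \frac{46}{3}$ ($Y = \frac{-31 + 77}{3} = \frac{1}{3} \cdot 46 = \frac{46}{3} \approx 15.333$)
$\left(Y - 77\right) \left(-80\right) = \left(\frac{46}{3} - 77\right) \left(-80\right) = \left(- \frac{185}{3}\right) \left(-80\right) = \frac{14800}{3}$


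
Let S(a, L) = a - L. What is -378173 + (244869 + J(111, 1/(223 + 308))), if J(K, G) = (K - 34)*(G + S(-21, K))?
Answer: -76181431/531 ≈ -1.4347e+5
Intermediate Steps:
J(K, G) = (-34 + K)*(-21 + G - K) (J(K, G) = (K - 34)*(G + (-21 - K)) = (-34 + K)*(-21 + G - K))
-378173 + (244869 + J(111, 1/(223 + 308))) = -378173 + (244869 + (714 - 1*111**2 - 34/(223 + 308) + 13*111 + 111/(223 + 308))) = -378173 + (244869 + (714 - 1*12321 - 34/531 + 1443 + 111/531)) = -378173 + (244869 + (714 - 12321 - 34*1/531 + 1443 + (1/531)*111)) = -378173 + (244869 + (714 - 12321 - 34/531 + 1443 + 37/177)) = -378173 + (244869 - 5397007/531) = -378173 + 124628432/531 = -76181431/531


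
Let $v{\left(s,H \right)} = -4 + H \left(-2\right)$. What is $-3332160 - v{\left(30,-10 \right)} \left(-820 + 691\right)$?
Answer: $-3330096$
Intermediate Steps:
$v{\left(s,H \right)} = -4 - 2 H$
$-3332160 - v{\left(30,-10 \right)} \left(-820 + 691\right) = -3332160 - \left(-4 - -20\right) \left(-820 + 691\right) = -3332160 - \left(-4 + 20\right) \left(-129\right) = -3332160 - 16 \left(-129\right) = -3332160 - -2064 = -3332160 + 2064 = -3330096$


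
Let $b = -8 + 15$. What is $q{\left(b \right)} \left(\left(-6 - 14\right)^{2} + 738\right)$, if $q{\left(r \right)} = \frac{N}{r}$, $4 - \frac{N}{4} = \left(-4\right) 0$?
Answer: $\frac{18208}{7} \approx 2601.1$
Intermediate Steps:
$b = 7$
$N = 16$ ($N = 16 - 4 \left(\left(-4\right) 0\right) = 16 - 0 = 16 + 0 = 16$)
$q{\left(r \right)} = \frac{16}{r}$
$q{\left(b \right)} \left(\left(-6 - 14\right)^{2} + 738\right) = \frac{16}{7} \left(\left(-6 - 14\right)^{2} + 738\right) = 16 \cdot \frac{1}{7} \left(\left(-20\right)^{2} + 738\right) = \frac{16 \left(400 + 738\right)}{7} = \frac{16}{7} \cdot 1138 = \frac{18208}{7}$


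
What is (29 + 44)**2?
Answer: 5329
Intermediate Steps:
(29 + 44)**2 = 73**2 = 5329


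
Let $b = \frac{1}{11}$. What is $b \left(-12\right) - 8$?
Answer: $- \frac{100}{11} \approx -9.0909$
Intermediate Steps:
$b = \frac{1}{11} \approx 0.090909$
$b \left(-12\right) - 8 = \frac{1}{11} \left(-12\right) - 8 = - \frac{12}{11} - 8 = - \frac{100}{11}$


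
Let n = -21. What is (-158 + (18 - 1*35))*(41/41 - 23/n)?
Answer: -1100/3 ≈ -366.67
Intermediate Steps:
(-158 + (18 - 1*35))*(41/41 - 23/n) = (-158 + (18 - 1*35))*(41/41 - 23/(-21)) = (-158 + (18 - 35))*(41*(1/41) - 23*(-1/21)) = (-158 - 17)*(1 + 23/21) = -175*44/21 = -1100/3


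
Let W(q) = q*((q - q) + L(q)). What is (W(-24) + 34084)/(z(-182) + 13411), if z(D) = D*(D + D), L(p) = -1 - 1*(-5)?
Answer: 33988/79659 ≈ 0.42667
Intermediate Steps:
L(p) = 4 (L(p) = -1 + 5 = 4)
z(D) = 2*D² (z(D) = D*(2*D) = 2*D²)
W(q) = 4*q (W(q) = q*((q - q) + 4) = q*(0 + 4) = q*4 = 4*q)
(W(-24) + 34084)/(z(-182) + 13411) = (4*(-24) + 34084)/(2*(-182)² + 13411) = (-96 + 34084)/(2*33124 + 13411) = 33988/(66248 + 13411) = 33988/79659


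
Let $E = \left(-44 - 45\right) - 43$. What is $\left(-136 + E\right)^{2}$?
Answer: $71824$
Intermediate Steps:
$E = -132$ ($E = -89 - 43 = -132$)
$\left(-136 + E\right)^{2} = \left(-136 - 132\right)^{2} = \left(-268\right)^{2} = 71824$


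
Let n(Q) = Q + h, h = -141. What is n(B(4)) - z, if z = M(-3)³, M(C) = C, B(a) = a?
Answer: -110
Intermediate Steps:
n(Q) = -141 + Q (n(Q) = Q - 141 = -141 + Q)
z = -27 (z = (-3)³ = -27)
n(B(4)) - z = (-141 + 4) - 1*(-27) = -137 + 27 = -110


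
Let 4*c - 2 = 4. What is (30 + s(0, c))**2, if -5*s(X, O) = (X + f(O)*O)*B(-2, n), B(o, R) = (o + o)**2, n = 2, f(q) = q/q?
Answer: 15876/25 ≈ 635.04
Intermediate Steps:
c = 3/2 (c = 1/2 + (1/4)*4 = 1/2 + 1 = 3/2 ≈ 1.5000)
f(q) = 1
B(o, R) = 4*o**2 (B(o, R) = (2*o)**2 = 4*o**2)
s(X, O) = -16*O/5 - 16*X/5 (s(X, O) = -(X + 1*O)*4*(-2)**2/5 = -(X + O)*4*4/5 = -(O + X)*16/5 = -(16*O + 16*X)/5 = -16*O/5 - 16*X/5)
(30 + s(0, c))**2 = (30 + (-16/5*3/2 - 16/5*0))**2 = (30 + (-24/5 + 0))**2 = (30 - 24/5)**2 = (126/5)**2 = 15876/25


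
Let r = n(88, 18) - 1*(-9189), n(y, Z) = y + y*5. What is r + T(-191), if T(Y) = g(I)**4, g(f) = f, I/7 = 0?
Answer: 9717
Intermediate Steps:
I = 0 (I = 7*0 = 0)
n(y, Z) = 6*y (n(y, Z) = y + 5*y = 6*y)
T(Y) = 0 (T(Y) = 0**4 = 0)
r = 9717 (r = 6*88 - 1*(-9189) = 528 + 9189 = 9717)
r + T(-191) = 9717 + 0 = 9717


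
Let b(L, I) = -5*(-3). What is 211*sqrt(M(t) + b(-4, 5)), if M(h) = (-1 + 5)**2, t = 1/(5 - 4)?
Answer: 211*sqrt(31) ≈ 1174.8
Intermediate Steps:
b(L, I) = 15
t = 1 (t = 1/1 = 1)
M(h) = 16 (M(h) = 4**2 = 16)
211*sqrt(M(t) + b(-4, 5)) = 211*sqrt(16 + 15) = 211*sqrt(31)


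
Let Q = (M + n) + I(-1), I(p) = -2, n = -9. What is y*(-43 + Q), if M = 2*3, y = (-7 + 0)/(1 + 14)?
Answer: 112/5 ≈ 22.400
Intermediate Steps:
y = -7/15 ≈ -0.46667
M = 6
Q = -5 (Q = (6 - 9) - 2 = -3 - 2 = -5)
y*(-43 + Q) = -7*(-43 - 5)/15 = -7/15*(-48) = 112/5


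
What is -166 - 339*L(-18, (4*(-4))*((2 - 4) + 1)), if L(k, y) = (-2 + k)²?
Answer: -135766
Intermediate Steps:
-166 - 339*L(-18, (4*(-4))*((2 - 4) + 1)) = -166 - 339*(-2 - 18)² = -166 - 339*(-20)² = -166 - 339*400 = -166 - 135600 = -135766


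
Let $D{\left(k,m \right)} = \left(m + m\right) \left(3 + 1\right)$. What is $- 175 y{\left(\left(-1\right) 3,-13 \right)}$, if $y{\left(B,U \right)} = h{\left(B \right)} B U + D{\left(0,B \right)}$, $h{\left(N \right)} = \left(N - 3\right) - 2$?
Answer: $58800$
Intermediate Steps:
$D{\left(k,m \right)} = 8 m$ ($D{\left(k,m \right)} = 2 m 4 = 8 m$)
$h{\left(N \right)} = -5 + N$ ($h{\left(N \right)} = \left(-3 + N\right) - 2 = -5 + N$)
$y{\left(B,U \right)} = 8 B + B U \left(-5 + B\right)$ ($y{\left(B,U \right)} = \left(-5 + B\right) B U + 8 B = B \left(-5 + B\right) U + 8 B = B U \left(-5 + B\right) + 8 B = 8 B + B U \left(-5 + B\right)$)
$- 175 y{\left(\left(-1\right) 3,-13 \right)} = - 175 \left(-1\right) 3 \left(8 - 13 \left(-5 - 3\right)\right) = - 175 \left(- 3 \left(8 - 13 \left(-5 - 3\right)\right)\right) = - 175 \left(- 3 \left(8 - -104\right)\right) = - 175 \left(- 3 \left(8 + 104\right)\right) = - 175 \left(\left(-3\right) 112\right) = \left(-175\right) \left(-336\right) = 58800$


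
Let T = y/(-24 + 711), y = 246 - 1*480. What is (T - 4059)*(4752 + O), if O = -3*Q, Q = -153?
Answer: -4844088279/229 ≈ -2.1153e+7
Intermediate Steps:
y = -234 (y = 246 - 480 = -234)
O = 459 (O = -3*(-153) = 459)
T = -78/229 (T = -234/(-24 + 711) = -234/687 = -234*1/687 = -78/229 ≈ -0.34061)
(T - 4059)*(4752 + O) = (-78/229 - 4059)*(4752 + 459) = -929589/229*5211 = -4844088279/229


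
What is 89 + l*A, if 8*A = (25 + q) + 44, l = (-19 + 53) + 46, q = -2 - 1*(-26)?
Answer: 1019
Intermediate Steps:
q = 24 (q = -2 + 26 = 24)
l = 80 (l = 34 + 46 = 80)
A = 93/8 (A = ((25 + 24) + 44)/8 = (49 + 44)/8 = (1/8)*93 = 93/8 ≈ 11.625)
89 + l*A = 89 + 80*(93/8) = 89 + 930 = 1019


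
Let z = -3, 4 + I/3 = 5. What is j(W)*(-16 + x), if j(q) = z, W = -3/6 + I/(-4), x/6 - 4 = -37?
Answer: 642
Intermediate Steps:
I = 3 (I = -12 + 3*5 = -12 + 15 = 3)
x = -198 (x = 24 + 6*(-37) = 24 - 222 = -198)
W = -5/4 (W = -3/6 + 3/(-4) = -3*⅙ + 3*(-¼) = -½ - ¾ = -5/4 ≈ -1.2500)
j(q) = -3
j(W)*(-16 + x) = -3*(-16 - 198) = -3*(-214) = 642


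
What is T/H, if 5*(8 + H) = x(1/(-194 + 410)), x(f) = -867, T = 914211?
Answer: -4571055/907 ≈ -5039.8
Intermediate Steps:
H = -907/5 (H = -8 + (⅕)*(-867) = -8 - 867/5 = -907/5 ≈ -181.40)
T/H = 914211/(-907/5) = 914211*(-5/907) = -4571055/907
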